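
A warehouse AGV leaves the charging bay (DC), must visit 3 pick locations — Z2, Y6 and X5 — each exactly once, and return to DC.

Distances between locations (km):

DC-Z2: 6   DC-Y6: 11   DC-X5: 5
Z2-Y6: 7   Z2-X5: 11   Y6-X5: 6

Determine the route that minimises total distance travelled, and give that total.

Minimum total distance: 24 km.

There are 3 distinct closed tours to check (reversals are equivalent).
DC - Z2 - Y6 - X5 - DC: 6+7+6+5 = 24
DC - Z2 - X5 - Y6 - DC: 6+11+6+11 = 34
DC - Y6 - Z2 - X5 - DC: 11+7+11+5 = 34
The minimum is 24.
One optimal route: DC → Z2 → Y6 → X5 → DC (or its reverse).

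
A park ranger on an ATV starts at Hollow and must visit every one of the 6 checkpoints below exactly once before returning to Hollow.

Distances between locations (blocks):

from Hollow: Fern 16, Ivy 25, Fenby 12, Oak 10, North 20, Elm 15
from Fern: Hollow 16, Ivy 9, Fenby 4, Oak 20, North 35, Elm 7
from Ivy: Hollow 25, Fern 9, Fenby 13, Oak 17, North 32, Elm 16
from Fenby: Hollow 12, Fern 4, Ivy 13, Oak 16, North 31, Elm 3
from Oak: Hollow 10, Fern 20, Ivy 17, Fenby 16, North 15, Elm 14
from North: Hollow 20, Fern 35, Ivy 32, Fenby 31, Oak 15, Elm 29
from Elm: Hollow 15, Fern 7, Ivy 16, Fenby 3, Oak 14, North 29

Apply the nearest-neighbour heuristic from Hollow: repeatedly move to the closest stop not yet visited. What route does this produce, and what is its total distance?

At Hollow the remaining stops are Oak 10, Fenby 12, Elm 15, Fern 16, North 20, Ivy 25; go to Oak.
At Oak the remaining stops are Elm 14, North 15, Fenby 16, Ivy 17, Fern 20; go to Elm.
At Elm the remaining stops are Fenby 3, Fern 7, Ivy 16, North 29; go to Fenby.
At Fenby the remaining stops are Fern 4, Ivy 13, North 31; go to Fern.
At Fern the remaining stops are Ivy 9, North 35; go to Ivy.
At Ivy the remaining stops are North 32; go to North.
Return North→Hollow: 20.
Total = 10 + 14 + 3 + 4 + 9 + 32 + 20 = 92.

92 blocks along Hollow → Oak → Elm → Fenby → Fern → Ivy → North → Hollow.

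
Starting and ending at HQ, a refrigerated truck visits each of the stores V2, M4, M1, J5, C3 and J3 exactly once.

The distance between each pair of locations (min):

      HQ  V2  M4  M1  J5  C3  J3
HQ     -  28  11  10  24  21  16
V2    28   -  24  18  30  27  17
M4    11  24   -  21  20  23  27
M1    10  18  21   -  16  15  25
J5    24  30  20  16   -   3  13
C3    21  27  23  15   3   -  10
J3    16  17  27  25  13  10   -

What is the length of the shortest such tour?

With 6 stops there are 6!/2 = 360 distinct round trips (a route and its reverse cost the same).
HQ - V2 - M4 - M1 - J5 - C3 - J3 - HQ: 28+24+21+16+3+10+16 = 118
HQ - V2 - M4 - M1 - J5 - J3 - C3 - HQ: 28+24+21+16+13+10+21 = 133
HQ - V2 - M4 - M1 - C3 - J5 - J3 - HQ: 28+24+21+15+3+13+16 = 120
HQ - V2 - M4 - M1 - C3 - J3 - J5 - HQ: 28+24+21+15+10+13+24 = 135
HQ - V2 - M4 - M1 - J3 - J5 - C3 - HQ: 28+24+21+25+13+3+21 = 135
HQ - V2 - M4 - M1 - J3 - C3 - J5 - HQ: 28+24+21+25+10+3+24 = 135
HQ - V2 - M4 - J5 - M1 - C3 - J3 - HQ: 28+24+20+16+15+10+16 = 129
HQ - V2 - M4 - J5 - M1 - J3 - C3 - HQ: 28+24+20+16+25+10+21 = 144
… (352 more)
HQ - M4 - J5 - C3 - J3 - V2 - M1 - HQ: 11+20+3+10+17+18+10 = 89  ← best
The minimum is 89.
One optimal route: HQ → M4 → J5 → C3 → J3 → V2 → M1 → HQ (or its reverse).

Minimum total distance: 89 min.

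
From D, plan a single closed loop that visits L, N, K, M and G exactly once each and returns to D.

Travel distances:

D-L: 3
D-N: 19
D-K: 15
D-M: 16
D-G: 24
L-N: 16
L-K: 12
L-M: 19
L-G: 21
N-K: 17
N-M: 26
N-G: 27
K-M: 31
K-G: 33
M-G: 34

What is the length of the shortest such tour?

With 5 stops there are 5!/2 = 60 distinct round trips (a route and its reverse cost the same).
D-L-N-K-M-G-D: 3+16+17+31+34+24 = 125
D-L-N-K-G-M-D: 3+16+17+33+34+16 = 119
D-L-N-M-K-G-D: 3+16+26+31+33+24 = 133
D-L-N-M-G-K-D: 3+16+26+34+33+15 = 127
D-L-N-G-K-M-D: 3+16+27+33+31+16 = 126
D-L-N-G-M-K-D: 3+16+27+34+31+15 = 126
D-L-K-N-M-G-D: 3+12+17+26+34+24 = 116
D-L-K-N-G-M-D: 3+12+17+27+34+16 = 109
D-L-K-M-N-G-D: 3+12+31+26+27+24 = 123
D-L-K-M-G-N-D: 3+12+31+34+27+19 = 126
D-L-K-G-N-M-D: 3+12+33+27+26+16 = 117
D-L-K-G-M-N-D: 3+12+33+34+26+19 = 127
D-L-M-N-K-G-D: 3+19+26+17+33+24 = 122
D-L-M-N-G-K-D: 3+19+26+27+33+15 = 123
… (46 more)
The minimum is 109.
One optimal route: D → L → K → N → G → M → D (or its reverse).

Shortest round trip = 109.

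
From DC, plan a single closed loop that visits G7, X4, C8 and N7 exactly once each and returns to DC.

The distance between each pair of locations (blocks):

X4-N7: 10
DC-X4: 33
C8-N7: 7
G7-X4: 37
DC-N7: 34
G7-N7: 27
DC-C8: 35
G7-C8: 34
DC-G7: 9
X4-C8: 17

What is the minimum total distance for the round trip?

Shortest round trip = 93 blocks.

There are 12 distinct closed tours to check (reversals are equivalent).
DC → G7 → X4 → C8 → N7 → DC: 9+37+17+7+34 = 104
DC → G7 → X4 → N7 → C8 → DC: 9+37+10+7+35 = 98
DC → G7 → C8 → X4 → N7 → DC: 9+34+17+10+34 = 104
DC → G7 → C8 → N7 → X4 → DC: 9+34+7+10+33 = 93
DC → G7 → N7 → X4 → C8 → DC: 9+27+10+17+35 = 98
DC → G7 → N7 → C8 → X4 → DC: 9+27+7+17+33 = 93
DC → X4 → G7 → C8 → N7 → DC: 33+37+34+7+34 = 145
DC → X4 → G7 → N7 → C8 → DC: 33+37+27+7+35 = 139
DC → X4 → C8 → G7 → N7 → DC: 33+17+34+27+34 = 145
DC → X4 → N7 → G7 → C8 → DC: 33+10+27+34+35 = 139
DC → C8 → G7 → X4 → N7 → DC: 35+34+37+10+34 = 150
DC → C8 → X4 → G7 → N7 → DC: 35+17+37+27+34 = 150
The minimum is 93.
One optimal route: DC → G7 → C8 → N7 → X4 → DC (or its reverse).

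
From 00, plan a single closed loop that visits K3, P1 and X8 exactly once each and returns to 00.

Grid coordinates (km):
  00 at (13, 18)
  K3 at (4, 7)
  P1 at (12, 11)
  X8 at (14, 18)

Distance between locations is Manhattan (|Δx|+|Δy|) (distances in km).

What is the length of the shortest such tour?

Shortest round trip = 42 km.

00→K3→P1→X8→00: 20+12+9+1 = 42
00→K3→X8→P1→00: 20+21+9+8 = 58
00→P1→K3→X8→00: 8+12+21+1 = 42
The minimum is 42.
One optimal route: 00 → K3 → P1 → X8 → 00 (or its reverse).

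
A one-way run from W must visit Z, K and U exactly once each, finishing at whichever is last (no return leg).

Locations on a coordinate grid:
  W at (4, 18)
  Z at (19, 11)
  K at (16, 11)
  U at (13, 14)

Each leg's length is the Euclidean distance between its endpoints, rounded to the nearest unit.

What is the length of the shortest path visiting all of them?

Shortest open route: 17.

There are 3! = 6 possible orderings.
W→Z→K→U: 17+3+4 = 24
W→Z→U→K: 17+7+4 = 28
W→K→Z→U: 14+3+7 = 24
W→K→U→Z: 14+4+7 = 25
W→U→Z→K: 10+7+3 = 20
W→U→K→Z: 10+4+3 = 17
The minimum is 17.
One shortest path: W → U → K → Z.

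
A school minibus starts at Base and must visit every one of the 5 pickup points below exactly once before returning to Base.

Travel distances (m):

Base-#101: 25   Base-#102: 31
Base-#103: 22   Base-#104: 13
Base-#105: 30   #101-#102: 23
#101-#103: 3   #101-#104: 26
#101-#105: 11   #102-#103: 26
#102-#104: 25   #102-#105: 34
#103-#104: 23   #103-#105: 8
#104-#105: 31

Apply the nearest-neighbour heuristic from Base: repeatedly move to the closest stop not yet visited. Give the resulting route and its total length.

Nearest-neighbour total = 115 m; route Base → #104 → #103 → #101 → #105 → #102 → Base.

At Base the remaining stops are #104 13, #103 22, #101 25, #105 30, #102 31; go to #104.
At #104 the remaining stops are #103 23, #102 25, #101 26, #105 31; go to #103.
At #103 the remaining stops are #101 3, #105 8, #102 26; go to #101.
At #101 the remaining stops are #105 11, #102 23; go to #105.
At #105 the remaining stops are #102 34; go to #102.
Return #102→Base: 31.
Total = 13 + 23 + 3 + 11 + 34 + 31 = 115.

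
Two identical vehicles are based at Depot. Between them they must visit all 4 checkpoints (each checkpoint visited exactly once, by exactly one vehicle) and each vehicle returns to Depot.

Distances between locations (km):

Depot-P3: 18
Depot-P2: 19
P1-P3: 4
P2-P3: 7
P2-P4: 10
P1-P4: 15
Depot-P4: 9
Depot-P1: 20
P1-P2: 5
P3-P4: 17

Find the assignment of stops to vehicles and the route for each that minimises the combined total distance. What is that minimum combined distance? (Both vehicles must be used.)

Try each way of splitting the stops between the two vehicles (each non-empty) and, for each split, find the best tour for each vehicle:
  {P1} + {P2, P3, P4}: 40 + 44 = 84
  {P2} + {P1, P3, P4}: 38 + 46 = 84
  {P1, P2} + {P3, P4}: 44 + 44 = 88
  {P3} + {P1, P2, P4}: 36 + 44 = 80
  {P1, P3} + {P2, P4}: 42 + 38 = 80
  {P2, P3} + {P1, P4}: 44 + 44 = 88
  … (7 splits in total)
  {P1, P2, P3} + {P4}: 46 + 18 = 64  ← best
Best: vehicle 1 Depot → P2 → P1 → P3 → Depot = 46; vehicle 2 Depot → P4 → Depot = 18; combined 64.

64 km — the smallest possible combined total.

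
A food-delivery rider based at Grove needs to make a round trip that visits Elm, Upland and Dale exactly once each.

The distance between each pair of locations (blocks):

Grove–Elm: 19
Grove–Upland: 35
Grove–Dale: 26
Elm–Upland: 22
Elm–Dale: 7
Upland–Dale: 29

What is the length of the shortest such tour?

Grove-Elm-Upland-Dale-Grove: 19+22+29+26 = 96
Grove-Elm-Dale-Upland-Grove: 19+7+29+35 = 90
Grove-Upland-Elm-Dale-Grove: 35+22+7+26 = 90
The minimum is 90.
One optimal route: Grove → Elm → Dale → Upland → Grove (or its reverse).

90 blocks — the shortest possible round trip.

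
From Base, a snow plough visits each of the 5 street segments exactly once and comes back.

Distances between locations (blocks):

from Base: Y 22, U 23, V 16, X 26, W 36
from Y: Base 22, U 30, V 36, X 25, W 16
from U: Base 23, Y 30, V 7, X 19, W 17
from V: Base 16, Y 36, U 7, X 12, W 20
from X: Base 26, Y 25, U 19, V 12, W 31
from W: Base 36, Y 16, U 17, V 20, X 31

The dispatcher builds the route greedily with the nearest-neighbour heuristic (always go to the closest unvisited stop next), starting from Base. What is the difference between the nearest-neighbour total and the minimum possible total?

The nearest-neighbour route is 7 blocks longer than optimal.

From Base: V=16, Y=22, U=23, X=26, W=36 → choose V (16).
From V: U=7, X=12, W=20, Y=36 → choose U (7).
From U: W=17, X=19, Y=30 → choose W (17).
From W: Y=16, X=31 → choose Y (16).
From Y: X=25 → choose X (25).
NN route Base → V → U → W → Y → X → Base costs 107.
Optimal: Base → Y → W → U → V → X → Base costs 100 (by enumerating all 60 distinct tours).
Excess = 107 − 100 = 7.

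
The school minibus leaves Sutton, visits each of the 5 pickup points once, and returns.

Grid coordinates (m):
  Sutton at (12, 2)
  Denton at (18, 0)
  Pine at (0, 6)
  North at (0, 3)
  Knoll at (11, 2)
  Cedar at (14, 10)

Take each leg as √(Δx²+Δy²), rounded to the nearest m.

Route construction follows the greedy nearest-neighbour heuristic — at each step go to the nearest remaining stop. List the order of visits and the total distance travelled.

Nearest-neighbour total = 49 m; route Sutton → Knoll → Denton → Cedar → Pine → North → Sutton.

From Sutton: distances to unvisited — Knoll=1, Denton=6, Cedar=8, North=12, Pine=13. Nearest is Knoll (1).
From Knoll: distances to unvisited — Denton=7, Cedar=9, North=11, Pine=12. Nearest is Denton (7).
From Denton: distances to unvisited — Cedar=11, North=18, Pine=19. Nearest is Cedar (11).
From Cedar: distances to unvisited — Pine=15, North=16. Nearest is Pine (15).
From Pine: distances to unvisited — North=3. Nearest is North (3).
Return North→Sutton: 12.
Total = 1 + 7 + 11 + 15 + 3 + 12 = 49.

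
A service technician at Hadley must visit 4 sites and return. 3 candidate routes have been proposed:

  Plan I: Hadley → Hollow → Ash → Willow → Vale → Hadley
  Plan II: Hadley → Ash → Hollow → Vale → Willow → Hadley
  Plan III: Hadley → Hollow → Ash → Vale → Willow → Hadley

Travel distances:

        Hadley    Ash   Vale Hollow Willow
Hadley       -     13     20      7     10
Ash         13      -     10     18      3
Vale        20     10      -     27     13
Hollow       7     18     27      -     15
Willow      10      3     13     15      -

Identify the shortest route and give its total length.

Plan I: 7 + 18 + 3 + 13 + 20 = 61
Plan II: 13 + 18 + 27 + 13 + 10 = 81
Plan III: 7 + 18 + 10 + 13 + 10 = 58

58 — Plan III is the shortest.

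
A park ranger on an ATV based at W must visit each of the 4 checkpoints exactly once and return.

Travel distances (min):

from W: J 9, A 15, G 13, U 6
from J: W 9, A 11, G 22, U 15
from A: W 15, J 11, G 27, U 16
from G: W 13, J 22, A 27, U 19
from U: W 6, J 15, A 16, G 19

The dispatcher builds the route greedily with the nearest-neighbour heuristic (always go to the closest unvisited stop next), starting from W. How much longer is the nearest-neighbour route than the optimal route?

The nearest-neighbour route is 4 min longer than optimal.

W: U=6, J=9, G=13, A=15 ⇒ U
U: J=15, A=16, G=19 ⇒ J
J: A=11, G=22 ⇒ A
A: G=27 ⇒ G
NN route W → U → J → A → G → W costs 72.
Optimal: W → J → A → U → G → W costs 68 (by enumerating all 12 distinct tours).
Excess = 72 − 68 = 4.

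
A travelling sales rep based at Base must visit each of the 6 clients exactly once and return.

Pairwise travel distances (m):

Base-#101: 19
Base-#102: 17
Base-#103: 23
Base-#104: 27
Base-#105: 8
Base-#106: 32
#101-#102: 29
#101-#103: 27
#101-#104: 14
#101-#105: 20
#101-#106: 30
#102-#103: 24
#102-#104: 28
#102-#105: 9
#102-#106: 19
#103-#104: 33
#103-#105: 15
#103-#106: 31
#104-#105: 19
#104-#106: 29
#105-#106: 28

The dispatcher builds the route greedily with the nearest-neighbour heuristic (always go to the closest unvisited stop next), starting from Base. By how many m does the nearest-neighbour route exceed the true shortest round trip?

The nearest-neighbour route is 1 m longer than optimal.

From Base: #105=8, #102=17, #101=19, #103=23, #104=27, #106=32 → choose #105 (8).
From #105: #102=9, #103=15, #104=19, #101=20, #106=28 → choose #102 (9).
From #102: #106=19, #103=24, #104=28, #101=29 → choose #106 (19).
From #106: #104=29, #101=30, #103=31 → choose #104 (29).
From #104: #101=14, #103=33 → choose #101 (14).
From #101: #103=27 → choose #103 (27).
NN route Base → #105 → #102 → #106 → #104 → #101 → #103 → Base costs 129.
Optimal: Base → #101 → #104 → #106 → #102 → #103 → #105 → Base costs 128 (by enumerating all 360 distinct tours).
Excess = 129 − 128 = 1.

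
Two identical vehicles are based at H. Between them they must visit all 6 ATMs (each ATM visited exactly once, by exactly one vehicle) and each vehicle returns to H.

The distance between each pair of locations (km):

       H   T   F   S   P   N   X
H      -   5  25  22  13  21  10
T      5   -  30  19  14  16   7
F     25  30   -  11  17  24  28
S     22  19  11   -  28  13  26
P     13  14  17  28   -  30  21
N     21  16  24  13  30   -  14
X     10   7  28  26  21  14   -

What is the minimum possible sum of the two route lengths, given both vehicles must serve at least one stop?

88 km — the smallest possible combined total.

There are 2^5 − 1 = 31 ways to divide the 6 stops into two non-empty groups. For each, the best each vehicle can do is its own shortest tour through its group:
  {T} + {F, S, P, N, X}: 10 + 78 = 88
  {F} + {T, S, P, N, X}: 50 + 80 = 130
  {T, F} + {S, P, N, X}: 60 + 78 = 138
  {S} + {T, F, P, N, X}: 44 + 80 = 124
  {T, S} + {F, P, N, X}: 46 + 78 = 124
  {F, S} + {T, P, N, X}: 58 + 67 = 125
  … (31 splits in total)
Best: vehicle 1 H → T → H = 10; vehicle 2 H → P → F → S → N → X → H = 78; combined 88.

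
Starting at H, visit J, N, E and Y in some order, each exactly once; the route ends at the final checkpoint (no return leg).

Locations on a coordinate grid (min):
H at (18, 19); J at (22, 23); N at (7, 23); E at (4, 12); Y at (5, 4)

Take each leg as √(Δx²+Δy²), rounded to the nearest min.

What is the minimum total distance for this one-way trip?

There are 4! = 24 possible orderings.
H → J → N → E → Y: 6+15+11+8 = 40
H → J → N → Y → E: 6+15+19+8 = 48
H → J → E → N → Y: 6+21+11+19 = 57
H → J → E → Y → N: 6+21+8+19 = 54
H → J → Y → N → E: 6+25+19+11 = 61
H → J → Y → E → N: 6+25+8+11 = 50
H → N → J → E → Y: 12+15+21+8 = 56
H → N → J → Y → E: 12+15+25+8 = 60
H → N → E → J → Y: 12+11+21+25 = 69
H → N → E → Y → J: 12+11+8+25 = 56
H → N → Y → J → E: 12+19+25+21 = 77
H → N → Y → E → J: 12+19+8+21 = 60
H → E → J → N → Y: 16+21+15+19 = 71
H → E → J → Y → N: 16+21+25+19 = 81
… (10 more)
The minimum is 40.
One shortest path: H → J → N → E → Y.

Shortest open route: 40 min.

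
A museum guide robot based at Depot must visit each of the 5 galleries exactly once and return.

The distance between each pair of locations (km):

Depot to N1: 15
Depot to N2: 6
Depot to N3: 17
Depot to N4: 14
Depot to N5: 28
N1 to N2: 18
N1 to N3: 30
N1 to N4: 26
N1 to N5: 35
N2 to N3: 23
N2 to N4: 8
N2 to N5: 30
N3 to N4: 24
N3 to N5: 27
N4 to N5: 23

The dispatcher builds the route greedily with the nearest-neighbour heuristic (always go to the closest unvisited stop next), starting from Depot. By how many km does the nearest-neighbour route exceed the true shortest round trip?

From Depot: N2=6, N4=14, N1=15, N3=17, N5=28 → choose N2 (6).
From N2: N4=8, N1=18, N3=23, N5=30 → choose N4 (8).
From N4: N5=23, N3=24, N1=26 → choose N5 (23).
From N5: N3=27, N1=35 → choose N3 (27).
From N3: N1=30 → choose N1 (30).
NN route Depot → N2 → N4 → N5 → N3 → N1 → Depot costs 109.
Optimal: Depot → N1 → N2 → N4 → N5 → N3 → Depot costs 108 (by enumerating all 60 distinct tours).
Excess = 109 − 108 = 1.

1 km longer than the optimal tour.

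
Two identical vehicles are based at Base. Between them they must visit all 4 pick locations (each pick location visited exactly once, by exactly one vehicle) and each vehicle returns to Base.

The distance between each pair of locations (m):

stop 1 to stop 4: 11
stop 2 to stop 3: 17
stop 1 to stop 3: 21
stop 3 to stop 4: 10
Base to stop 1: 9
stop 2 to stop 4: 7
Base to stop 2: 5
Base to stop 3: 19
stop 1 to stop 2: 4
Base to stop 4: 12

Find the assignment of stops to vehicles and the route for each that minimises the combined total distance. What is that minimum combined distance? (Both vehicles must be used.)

59 m — the smallest possible combined total.

There are 2^3 − 1 = 7 ways to divide the 4 stops into two non-empty groups. For each, the best each vehicle can do is its own shortest tour through its group:
  {stop 1} + {stop 2, stop 3, stop 4}: 18 + 41 = 59
  {stop 2} + {stop 1, stop 3, stop 4}: 10 + 49 = 59
  {stop 1, stop 2} + {stop 3, stop 4}: 18 + 41 = 59
  {stop 3} + {stop 1, stop 2, stop 4}: 38 + 32 = 70
  {stop 1, stop 3} + {stop 2, stop 4}: 49 + 24 = 73
  {stop 2, stop 3} + {stop 1, stop 4}: 41 + 32 = 73
  … (7 splits in total)
Best: vehicle 1 Base → stop 1 → Base = 18; vehicle 2 Base → stop 2 → stop 4 → stop 3 → Base = 41; combined 59.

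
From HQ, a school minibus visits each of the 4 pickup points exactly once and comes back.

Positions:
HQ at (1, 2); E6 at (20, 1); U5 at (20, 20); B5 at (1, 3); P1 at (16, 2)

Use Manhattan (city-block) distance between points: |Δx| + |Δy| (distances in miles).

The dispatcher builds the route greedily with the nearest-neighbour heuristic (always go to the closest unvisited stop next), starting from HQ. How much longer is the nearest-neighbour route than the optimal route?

2 miles longer than the optimal tour.

From HQ: B5=1, P1=15, E6=20, U5=37 → choose B5 (1).
From B5: P1=16, E6=21, U5=36 → choose P1 (16).
From P1: E6=5, U5=22 → choose E6 (5).
From E6: U5=19 → choose U5 (19).
NN route HQ → B5 → P1 → E6 → U5 → HQ costs 78.
Optimal: HQ → B5 → U5 → E6 → P1 → HQ costs 76 (by enumerating all 12 distinct tours).
Excess = 78 − 76 = 2.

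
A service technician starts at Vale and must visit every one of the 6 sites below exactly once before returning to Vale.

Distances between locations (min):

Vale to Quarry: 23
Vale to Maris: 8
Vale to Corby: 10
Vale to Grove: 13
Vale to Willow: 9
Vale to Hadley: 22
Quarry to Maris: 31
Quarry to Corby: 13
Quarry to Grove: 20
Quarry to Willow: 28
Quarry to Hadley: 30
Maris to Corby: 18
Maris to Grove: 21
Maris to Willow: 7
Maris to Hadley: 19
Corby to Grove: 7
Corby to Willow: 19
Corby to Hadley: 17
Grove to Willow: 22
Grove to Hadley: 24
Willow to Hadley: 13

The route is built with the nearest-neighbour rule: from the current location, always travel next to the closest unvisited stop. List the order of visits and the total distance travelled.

Total distance 95 min via the nearest-neighbour route Vale → Maris → Willow → Hadley → Corby → Grove → Quarry → Vale.

Vale → [Maris:8 / Willow:9 / Corby:10 / Grove:13 / Hadley:22 / Quarry:23] → Maris (8)
Maris → [Willow:7 / Corby:18 / Hadley:19 / Grove:21 / Quarry:31] → Willow (7)
Willow → [Hadley:13 / Corby:19 / Grove:22 / Quarry:28] → Hadley (13)
Hadley → [Corby:17 / Grove:24 / Quarry:30] → Corby (17)
Corby → [Grove:7 / Quarry:13] → Grove (7)
Grove → [Quarry:20] → Quarry (20)
Return Quarry→Vale: 23.
Total = 8 + 7 + 13 + 17 + 7 + 20 + 23 = 95.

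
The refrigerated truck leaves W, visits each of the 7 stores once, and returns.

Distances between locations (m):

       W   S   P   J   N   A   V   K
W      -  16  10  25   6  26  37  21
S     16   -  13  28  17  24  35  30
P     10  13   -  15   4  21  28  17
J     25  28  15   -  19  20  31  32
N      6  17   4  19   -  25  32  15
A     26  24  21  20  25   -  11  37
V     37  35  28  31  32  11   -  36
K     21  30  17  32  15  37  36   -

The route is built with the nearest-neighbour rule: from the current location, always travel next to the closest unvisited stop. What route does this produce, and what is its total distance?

Nearest-neighbour total = 142 m; route W → N → P → S → A → V → J → K → W.

From W: distances to unvisited — N=6, P=10, S=16, K=21, J=25, A=26, V=37. Nearest is N (6).
From N: distances to unvisited — P=4, K=15, S=17, J=19, A=25, V=32. Nearest is P (4).
From P: distances to unvisited — S=13, J=15, K=17, A=21, V=28. Nearest is S (13).
From S: distances to unvisited — A=24, J=28, K=30, V=35. Nearest is A (24).
From A: distances to unvisited — V=11, J=20, K=37. Nearest is V (11).
From V: distances to unvisited — J=31, K=36. Nearest is J (31).
From J: distances to unvisited — K=32. Nearest is K (32).
Return K→W: 21.
Total = 6 + 4 + 13 + 24 + 11 + 31 + 32 + 21 = 142.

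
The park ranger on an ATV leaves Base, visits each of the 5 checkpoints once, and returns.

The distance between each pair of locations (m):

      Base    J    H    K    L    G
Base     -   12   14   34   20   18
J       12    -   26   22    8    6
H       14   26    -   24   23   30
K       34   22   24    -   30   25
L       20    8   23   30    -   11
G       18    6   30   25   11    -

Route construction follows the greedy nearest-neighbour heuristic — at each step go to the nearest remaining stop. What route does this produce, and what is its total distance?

From Base: distances to unvisited — J=12, H=14, G=18, L=20, K=34. Nearest is J (12).
From J: distances to unvisited — G=6, L=8, K=22, H=26. Nearest is G (6).
From G: distances to unvisited — L=11, K=25, H=30. Nearest is L (11).
From L: distances to unvisited — H=23, K=30. Nearest is H (23).
From H: distances to unvisited — K=24. Nearest is K (24).
Return K→Base: 34.
Total = 12 + 6 + 11 + 23 + 24 + 34 = 110.

Nearest-neighbour total = 110 m; route Base → J → G → L → H → K → Base.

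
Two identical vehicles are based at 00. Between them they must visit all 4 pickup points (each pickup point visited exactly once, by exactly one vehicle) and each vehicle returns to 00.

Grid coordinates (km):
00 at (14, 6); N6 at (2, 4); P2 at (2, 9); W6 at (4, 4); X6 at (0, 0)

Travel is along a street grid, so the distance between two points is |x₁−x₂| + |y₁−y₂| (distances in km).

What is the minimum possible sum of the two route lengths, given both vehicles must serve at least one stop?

Try each way of splitting the stops between the two vehicles (each non-empty) and, for each split, find the best tour for each vehicle:
  {N6} + {P2, W6, X6}: 28 + 46 = 74
  {P2} + {N6, W6, X6}: 30 + 40 = 70
  {N6, P2} + {W6, X6}: 34 + 40 = 74
  {W6} + {N6, P2, X6}: 24 + 46 = 70
  {N6, W6} + {P2, X6}: 28 + 46 = 74
  {P2, W6} + {N6, X6}: 34 + 40 = 74
  … (7 splits in total)
Best: vehicle 1 00 → P2 → 00 = 30; vehicle 2 00 → N6 → X6 → W6 → 00 = 40; combined 70.

70 km — the smallest possible combined total.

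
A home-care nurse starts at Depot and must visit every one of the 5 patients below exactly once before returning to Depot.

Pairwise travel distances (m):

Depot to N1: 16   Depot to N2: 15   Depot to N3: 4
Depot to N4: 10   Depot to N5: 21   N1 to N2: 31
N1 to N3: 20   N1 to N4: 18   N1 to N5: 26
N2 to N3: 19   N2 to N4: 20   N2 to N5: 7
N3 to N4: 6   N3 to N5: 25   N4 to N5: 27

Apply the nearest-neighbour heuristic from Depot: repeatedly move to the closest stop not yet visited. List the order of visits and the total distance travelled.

From Depot: distances to unvisited — N3=4, N4=10, N2=15, N1=16, N5=21. Nearest is N3 (4).
From N3: distances to unvisited — N4=6, N2=19, N1=20, N5=25. Nearest is N4 (6).
From N4: distances to unvisited — N1=18, N2=20, N5=27. Nearest is N1 (18).
From N1: distances to unvisited — N5=26, N2=31. Nearest is N5 (26).
From N5: distances to unvisited — N2=7. Nearest is N2 (7).
Return N2→Depot: 15.
Total = 4 + 6 + 18 + 26 + 7 + 15 = 76.

Total distance 76 m via the nearest-neighbour route Depot → N3 → N4 → N1 → N5 → N2 → Depot.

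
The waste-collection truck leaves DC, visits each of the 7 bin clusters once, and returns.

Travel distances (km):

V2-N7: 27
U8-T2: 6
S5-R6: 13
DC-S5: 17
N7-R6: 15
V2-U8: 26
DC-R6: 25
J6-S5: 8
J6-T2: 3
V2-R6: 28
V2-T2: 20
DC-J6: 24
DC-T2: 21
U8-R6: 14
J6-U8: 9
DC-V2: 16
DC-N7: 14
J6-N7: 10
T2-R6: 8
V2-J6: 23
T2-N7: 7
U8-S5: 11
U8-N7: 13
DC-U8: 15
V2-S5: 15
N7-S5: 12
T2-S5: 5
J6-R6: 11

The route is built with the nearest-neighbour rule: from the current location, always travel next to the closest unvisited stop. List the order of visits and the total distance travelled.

At DC the remaining stops are N7 14, U8 15, V2 16, S5 17, T2 21, J6 24, R6 25; go to N7.
At N7 the remaining stops are T2 7, J6 10, S5 12, U8 13, R6 15, V2 27; go to T2.
At T2 the remaining stops are J6 3, S5 5, U8 6, R6 8, V2 20; go to J6.
At J6 the remaining stops are S5 8, U8 9, R6 11, V2 23; go to S5.
At S5 the remaining stops are U8 11, R6 13, V2 15; go to U8.
At U8 the remaining stops are R6 14, V2 26; go to R6.
At R6 the remaining stops are V2 28; go to V2.
Return V2→DC: 16.
Total = 14 + 7 + 3 + 8 + 11 + 14 + 28 + 16 = 101.

Nearest-neighbour total = 101 km; route DC → N7 → T2 → J6 → S5 → U8 → R6 → V2 → DC.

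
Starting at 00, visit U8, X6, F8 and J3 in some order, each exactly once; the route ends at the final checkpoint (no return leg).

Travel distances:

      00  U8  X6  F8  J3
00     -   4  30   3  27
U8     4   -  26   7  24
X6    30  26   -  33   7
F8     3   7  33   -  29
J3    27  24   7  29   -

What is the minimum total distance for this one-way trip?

There are 4! = 24 possible orderings.
00→U8→X6→F8→J3: 4+26+33+29 = 92
00→U8→X6→J3→F8: 4+26+7+29 = 66
00→U8→F8→X6→J3: 4+7+33+7 = 51
00→U8→F8→J3→X6: 4+7+29+7 = 47
00→U8→J3→X6→F8: 4+24+7+33 = 68
00→U8→J3→F8→X6: 4+24+29+33 = 90
00→X6→U8→F8→J3: 30+26+7+29 = 92
00→X6→U8→J3→F8: 30+26+24+29 = 109
00→X6→F8→U8→J3: 30+33+7+24 = 94
00→X6→F8→J3→U8: 30+33+29+24 = 116
00→X6→J3→U8→F8: 30+7+24+7 = 68
00→X6→J3→F8→U8: 30+7+29+7 = 73
00→F8→U8→X6→J3: 3+7+26+7 = 43
00→F8→U8→J3→X6: 3+7+24+7 = 41
… (10 more)
The minimum is 41.
One shortest path: 00 → F8 → U8 → J3 → X6.

Minimum one-way distance = 41.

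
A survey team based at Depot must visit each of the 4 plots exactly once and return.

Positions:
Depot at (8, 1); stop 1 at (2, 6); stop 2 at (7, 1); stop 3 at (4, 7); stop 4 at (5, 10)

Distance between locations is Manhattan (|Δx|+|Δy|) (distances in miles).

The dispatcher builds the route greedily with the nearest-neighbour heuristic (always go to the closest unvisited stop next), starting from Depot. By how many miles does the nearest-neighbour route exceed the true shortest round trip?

Depot: stop 2=1, stop 3=10, stop 1=11, stop 4=12 ⇒ stop 2
stop 2: stop 3=9, stop 1=10, stop 4=11 ⇒ stop 3
stop 3: stop 1=3, stop 4=4 ⇒ stop 1
stop 1: stop 4=7 ⇒ stop 4
NN route Depot → stop 2 → stop 3 → stop 1 → stop 4 → Depot costs 32.
Optimal: Depot → stop 1 → stop 3 → stop 4 → stop 2 → Depot costs 30 (by enumerating all 12 distinct tours).
Excess = 32 − 30 = 2.

Excess over optimum: 2 miles.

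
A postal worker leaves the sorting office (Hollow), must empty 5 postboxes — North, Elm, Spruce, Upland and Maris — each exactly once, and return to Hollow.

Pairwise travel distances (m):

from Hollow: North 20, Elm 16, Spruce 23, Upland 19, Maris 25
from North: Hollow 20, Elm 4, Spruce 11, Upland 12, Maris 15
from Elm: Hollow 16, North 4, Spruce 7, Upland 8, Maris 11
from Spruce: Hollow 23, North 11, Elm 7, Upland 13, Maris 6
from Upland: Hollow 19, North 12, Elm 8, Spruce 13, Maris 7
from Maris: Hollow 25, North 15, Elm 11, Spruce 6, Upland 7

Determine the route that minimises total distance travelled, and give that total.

With 5 stops there are 5!/2 = 60 distinct round trips (a route and its reverse cost the same).
Hollow→North→Elm→Spruce→Upland→Maris→Hollow: 20+4+7+13+7+25 = 76
Hollow→North→Elm→Spruce→Maris→Upland→Hollow: 20+4+7+6+7+19 = 63
Hollow→North→Elm→Upland→Spruce→Maris→Hollow: 20+4+8+13+6+25 = 76
Hollow→North→Elm→Upland→Maris→Spruce→Hollow: 20+4+8+7+6+23 = 68
Hollow→North→Elm→Maris→Spruce→Upland→Hollow: 20+4+11+6+13+19 = 73
Hollow→North→Elm→Maris→Upland→Spruce→Hollow: 20+4+11+7+13+23 = 78
Hollow→North→Spruce→Elm→Upland→Maris→Hollow: 20+11+7+8+7+25 = 78
Hollow→North→Spruce→Elm→Maris→Upland→Hollow: 20+11+7+11+7+19 = 75
Hollow→North→Spruce→Upland→Elm→Maris→Hollow: 20+11+13+8+11+25 = 88
Hollow→North→Spruce→Upland→Maris→Elm→Hollow: 20+11+13+7+11+16 = 78
Hollow→North→Spruce→Maris→Elm→Upland→Hollow: 20+11+6+11+8+19 = 75
Hollow→North→Spruce→Maris→Upland→Elm→Hollow: 20+11+6+7+8+16 = 68
Hollow→North→Upland→Elm→Spruce→Maris→Hollow: 20+12+8+7+6+25 = 78
Hollow→North→Upland→Elm→Maris→Spruce→Hollow: 20+12+8+11+6+23 = 80
… (46 more)
The minimum is 63.
One optimal route: Hollow → North → Elm → Spruce → Maris → Upland → Hollow (or its reverse).

63 m — the shortest possible round trip.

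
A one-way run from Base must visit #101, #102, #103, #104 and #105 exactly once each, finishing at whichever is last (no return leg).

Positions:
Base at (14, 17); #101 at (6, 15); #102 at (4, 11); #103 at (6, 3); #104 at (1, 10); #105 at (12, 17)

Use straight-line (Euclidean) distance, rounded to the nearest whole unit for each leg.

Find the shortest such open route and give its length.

There are 5! = 120 possible orderings.
Base → #101 → #102 → #103 → #104 → #105: 8+4+8+9+13 = 42
Base → #101 → #102 → #103 → #105 → #104: 8+4+8+15+13 = 48
Base → #101 → #102 → #104 → #103 → #105: 8+4+3+9+15 = 39
Base → #101 → #102 → #104 → #105 → #103: 8+4+3+13+15 = 43
Base → #101 → #102 → #105 → #103 → #104: 8+4+10+15+9 = 46
Base → #101 → #102 → #105 → #104 → #103: 8+4+10+13+9 = 44
Base → #101 → #103 → #102 → #104 → #105: 8+12+8+3+13 = 44
Base → #101 → #103 → #102 → #105 → #104: 8+12+8+10+13 = 51
Base → #101 → #103 → #104 → #102 → #105: 8+12+9+3+10 = 42
Base → #101 → #103 → #104 → #105 → #102: 8+12+9+13+10 = 52
Base → #101 → #103 → #105 → #102 → #104: 8+12+15+10+3 = 48
Base → #101 → #103 → #105 → #104 → #102: 8+12+15+13+3 = 51
Base → #101 → #104 → #102 → #103 → #105: 8+7+3+8+15 = 41
Base → #101 → #104 → #102 → #105 → #103: 8+7+3+10+15 = 43
… (106 more)
Base → #105 → #101 → #102 → #104 → #103: 2+6+4+3+9 = 24  ← best
The minimum is 24.
One shortest path: Base → #105 → #101 → #102 → #104 → #103.

Shortest open route: 24.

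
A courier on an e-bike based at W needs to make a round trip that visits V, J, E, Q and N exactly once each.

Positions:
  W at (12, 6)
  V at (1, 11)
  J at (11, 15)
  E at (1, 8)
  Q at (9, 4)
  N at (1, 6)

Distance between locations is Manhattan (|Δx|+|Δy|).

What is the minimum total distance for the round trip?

W → V → J → E → Q → N → W: 16+14+17+12+10+11 = 80
W → V → J → E → N → Q → W: 16+14+17+2+10+5 = 64
W → V → J → Q → E → N → W: 16+14+13+12+2+11 = 68
W → V → J → Q → N → E → W: 16+14+13+10+2+13 = 68
W → V → J → N → E → Q → W: 16+14+19+2+12+5 = 68
W → V → J → N → Q → E → W: 16+14+19+10+12+13 = 84
W → V → E → J → Q → N → W: 16+3+17+13+10+11 = 70
W → V → E → J → N → Q → W: 16+3+17+19+10+5 = 70
W → V → E → Q → J → N → W: 16+3+12+13+19+11 = 74
W → V → E → Q → N → J → W: 16+3+12+10+19+10 = 70
W → V → E → N → J → Q → W: 16+3+2+19+13+5 = 58
W → V → E → N → Q → J → W: 16+3+2+10+13+10 = 54
W → V → Q → J → E → N → W: 16+15+13+17+2+11 = 74
W → V → Q → J → N → E → W: 16+15+13+19+2+13 = 78
… (46 more)
W → J → V → E → N → Q → W: 10+14+3+2+10+5 = 44  ← best
The minimum is 44.
One optimal route: W → J → V → E → N → Q → W (or its reverse).

44 — the shortest possible round trip.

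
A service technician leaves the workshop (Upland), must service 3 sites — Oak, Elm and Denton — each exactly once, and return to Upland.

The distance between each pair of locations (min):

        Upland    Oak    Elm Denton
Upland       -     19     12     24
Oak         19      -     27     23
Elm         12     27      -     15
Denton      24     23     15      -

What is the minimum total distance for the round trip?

69 min — the shortest possible round trip.

Upland-Oak-Elm-Denton-Upland: 19+27+15+24 = 85
Upland-Oak-Denton-Elm-Upland: 19+23+15+12 = 69
Upland-Elm-Oak-Denton-Upland: 12+27+23+24 = 86
The minimum is 69.
One optimal route: Upland → Oak → Denton → Elm → Upland (or its reverse).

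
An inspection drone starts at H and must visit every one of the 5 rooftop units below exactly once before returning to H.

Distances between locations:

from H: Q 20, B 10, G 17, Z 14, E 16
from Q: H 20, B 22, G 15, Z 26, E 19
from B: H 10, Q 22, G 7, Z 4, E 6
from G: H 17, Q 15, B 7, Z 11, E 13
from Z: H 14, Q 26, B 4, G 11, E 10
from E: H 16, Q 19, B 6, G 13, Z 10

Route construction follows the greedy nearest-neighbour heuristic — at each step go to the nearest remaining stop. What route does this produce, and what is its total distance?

At H the remaining stops are B 10, Z 14, E 16, G 17, Q 20; go to B.
At B the remaining stops are Z 4, E 6, G 7, Q 22; go to Z.
At Z the remaining stops are E 10, G 11, Q 26; go to E.
At E the remaining stops are G 13, Q 19; go to G.
At G the remaining stops are Q 15; go to Q.
Return Q→H: 20.
Total = 10 + 4 + 10 + 13 + 15 + 20 = 72.

72 along H → B → Z → E → G → Q → H.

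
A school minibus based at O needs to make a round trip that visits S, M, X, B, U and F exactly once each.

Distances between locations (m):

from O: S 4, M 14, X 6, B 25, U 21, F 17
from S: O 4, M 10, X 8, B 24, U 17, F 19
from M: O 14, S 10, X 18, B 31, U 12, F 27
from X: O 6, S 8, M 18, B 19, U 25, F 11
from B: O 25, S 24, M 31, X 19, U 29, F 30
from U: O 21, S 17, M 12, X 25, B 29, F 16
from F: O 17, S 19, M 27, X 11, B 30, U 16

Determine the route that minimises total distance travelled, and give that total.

There are 360 distinct closed tours to check (reversals are equivalent).
O-S-M-X-B-U-F-O: 4+10+18+19+29+16+17 = 113
O-S-M-X-B-F-U-O: 4+10+18+19+30+16+21 = 118
O-S-M-X-U-B-F-O: 4+10+18+25+29+30+17 = 133
O-S-M-X-U-F-B-O: 4+10+18+25+16+30+25 = 128
O-S-M-X-F-B-U-O: 4+10+18+11+30+29+21 = 123
O-S-M-X-F-U-B-O: 4+10+18+11+16+29+25 = 113
O-S-M-B-X-U-F-O: 4+10+31+19+25+16+17 = 122
O-S-M-B-X-F-U-O: 4+10+31+19+11+16+21 = 112
… (352 more)
O-S-M-U-F-X-B-O: 4+10+12+16+11+19+25 = 97  ← best
The minimum is 97.
One optimal route: O → S → M → U → F → X → B → O (or its reverse).

Minimum total distance: 97 m.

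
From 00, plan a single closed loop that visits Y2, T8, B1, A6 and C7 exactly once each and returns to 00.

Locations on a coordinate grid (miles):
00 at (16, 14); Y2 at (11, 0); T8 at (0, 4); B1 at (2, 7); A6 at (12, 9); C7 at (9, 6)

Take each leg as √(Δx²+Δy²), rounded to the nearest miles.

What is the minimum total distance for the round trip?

00 - Y2 - T8 - B1 - A6 - C7 - 00: 15+12+4+10+4+11 = 56
00 - Y2 - T8 - B1 - C7 - A6 - 00: 15+12+4+7+4+6 = 48
00 - Y2 - T8 - A6 - B1 - C7 - 00: 15+12+13+10+7+11 = 68
00 - Y2 - T8 - A6 - C7 - B1 - 00: 15+12+13+4+7+16 = 67
00 - Y2 - T8 - C7 - B1 - A6 - 00: 15+12+9+7+10+6 = 59
00 - Y2 - T8 - C7 - A6 - B1 - 00: 15+12+9+4+10+16 = 66
00 - Y2 - B1 - T8 - A6 - C7 - 00: 15+11+4+13+4+11 = 58
00 - Y2 - B1 - T8 - C7 - A6 - 00: 15+11+4+9+4+6 = 49
00 - Y2 - B1 - A6 - T8 - C7 - 00: 15+11+10+13+9+11 = 69
00 - Y2 - B1 - A6 - C7 - T8 - 00: 15+11+10+4+9+19 = 68
00 - Y2 - B1 - C7 - T8 - A6 - 00: 15+11+7+9+13+6 = 61
00 - Y2 - B1 - C7 - A6 - T8 - 00: 15+11+7+4+13+19 = 69
00 - Y2 - A6 - T8 - B1 - C7 - 00: 15+9+13+4+7+11 = 59
00 - Y2 - A6 - T8 - C7 - B1 - 00: 15+9+13+9+7+16 = 69
… (46 more)
The minimum is 48.
One optimal route: 00 → Y2 → T8 → B1 → C7 → A6 → 00 (or its reverse).

Minimum total distance: 48 miles.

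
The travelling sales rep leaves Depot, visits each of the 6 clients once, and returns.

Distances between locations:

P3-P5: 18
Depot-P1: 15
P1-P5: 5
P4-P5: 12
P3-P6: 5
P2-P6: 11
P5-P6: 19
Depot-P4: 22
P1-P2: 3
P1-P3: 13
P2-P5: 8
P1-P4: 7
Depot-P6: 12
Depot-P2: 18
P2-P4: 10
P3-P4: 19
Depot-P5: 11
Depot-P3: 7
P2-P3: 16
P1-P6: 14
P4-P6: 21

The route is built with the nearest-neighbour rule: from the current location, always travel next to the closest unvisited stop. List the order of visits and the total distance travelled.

65 along Depot → P3 → P6 → P2 → P1 → P5 → P4 → Depot.

At Depot the remaining stops are P3 7, P5 11, P6 12, P1 15, P2 18, P4 22; go to P3.
At P3 the remaining stops are P6 5, P1 13, P2 16, P5 18, P4 19; go to P6.
At P6 the remaining stops are P2 11, P1 14, P5 19, P4 21; go to P2.
At P2 the remaining stops are P1 3, P5 8, P4 10; go to P1.
At P1 the remaining stops are P5 5, P4 7; go to P5.
At P5 the remaining stops are P4 12; go to P4.
Return P4→Depot: 22.
Total = 7 + 5 + 11 + 3 + 5 + 12 + 22 = 65.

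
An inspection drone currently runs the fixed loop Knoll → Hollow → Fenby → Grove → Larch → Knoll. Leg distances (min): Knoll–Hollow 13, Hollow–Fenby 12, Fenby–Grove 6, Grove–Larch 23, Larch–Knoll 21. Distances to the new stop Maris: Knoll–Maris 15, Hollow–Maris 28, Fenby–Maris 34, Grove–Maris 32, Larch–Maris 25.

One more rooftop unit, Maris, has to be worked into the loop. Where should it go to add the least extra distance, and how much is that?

Insertion cost between consecutive stops i–j is d(i,Maris) + d(Maris,j) − d(i,j):
  between Knoll and Hollow: 15 + 28 − 13 = 30
  between Hollow and Fenby: 28 + 34 − 12 = 50
  between Fenby and Grove: 34 + 32 − 6 = 60
  between Grove and Larch: 32 + 25 − 23 = 34
  between Larch and Knoll: 25 + 15 − 21 = 19
Cheapest insertion is between Larch and Knoll, adding 19.
New total = 75 + 19 = 94.

Minimum extra distance: 19 min, inserting Maris between Larch and Knoll.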